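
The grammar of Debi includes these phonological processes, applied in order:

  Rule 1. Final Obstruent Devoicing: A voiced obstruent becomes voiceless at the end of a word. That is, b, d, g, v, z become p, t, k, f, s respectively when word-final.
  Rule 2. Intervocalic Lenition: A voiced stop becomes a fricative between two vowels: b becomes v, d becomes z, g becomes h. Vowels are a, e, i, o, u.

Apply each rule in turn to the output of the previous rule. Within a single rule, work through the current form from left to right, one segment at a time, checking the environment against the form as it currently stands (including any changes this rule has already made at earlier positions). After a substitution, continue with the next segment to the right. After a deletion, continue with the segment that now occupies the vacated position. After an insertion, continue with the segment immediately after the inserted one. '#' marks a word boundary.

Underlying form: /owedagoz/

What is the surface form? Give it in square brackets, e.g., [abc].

Rule 1 Final Obstruent Devoicing: [owedagoz] → [owedagos]
Rule 2 Intervocalic Lenition: [owedagos] → [owezahos]

[owezahos]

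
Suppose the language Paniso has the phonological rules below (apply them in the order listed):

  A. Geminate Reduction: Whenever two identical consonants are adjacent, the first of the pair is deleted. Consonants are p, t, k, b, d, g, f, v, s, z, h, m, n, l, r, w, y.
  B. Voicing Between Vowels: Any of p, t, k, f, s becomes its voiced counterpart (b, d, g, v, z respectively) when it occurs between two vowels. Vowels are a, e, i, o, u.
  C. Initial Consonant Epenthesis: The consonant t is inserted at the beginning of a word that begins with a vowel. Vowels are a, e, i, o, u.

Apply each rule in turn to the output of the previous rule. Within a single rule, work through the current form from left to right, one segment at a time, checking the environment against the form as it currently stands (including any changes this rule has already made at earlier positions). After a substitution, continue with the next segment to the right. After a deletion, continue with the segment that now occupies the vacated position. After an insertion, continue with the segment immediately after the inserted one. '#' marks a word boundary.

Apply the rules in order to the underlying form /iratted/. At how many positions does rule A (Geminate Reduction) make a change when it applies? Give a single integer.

1

A Geminate Reduction: [iratted] → [irated]
B Voicing Between Vowels: [irated] → [iraded]
C Initial Consonant Epenthesis: [iraded] → [tiraded]
Rule A changed 1 position(s).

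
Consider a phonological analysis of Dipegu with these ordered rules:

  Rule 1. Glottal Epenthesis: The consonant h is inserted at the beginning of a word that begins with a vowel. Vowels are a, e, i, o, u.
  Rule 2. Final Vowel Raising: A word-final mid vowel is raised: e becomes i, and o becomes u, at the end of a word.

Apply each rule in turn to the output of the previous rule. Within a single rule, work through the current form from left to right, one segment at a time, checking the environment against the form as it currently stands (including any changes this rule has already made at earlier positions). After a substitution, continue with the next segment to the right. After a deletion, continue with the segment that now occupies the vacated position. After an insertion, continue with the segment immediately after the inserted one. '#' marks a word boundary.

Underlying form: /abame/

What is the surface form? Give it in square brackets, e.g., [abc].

Rule 1 Glottal Epenthesis: [abame] → [habame]
Rule 2 Final Vowel Raising: [habame] → [habami]

[habami]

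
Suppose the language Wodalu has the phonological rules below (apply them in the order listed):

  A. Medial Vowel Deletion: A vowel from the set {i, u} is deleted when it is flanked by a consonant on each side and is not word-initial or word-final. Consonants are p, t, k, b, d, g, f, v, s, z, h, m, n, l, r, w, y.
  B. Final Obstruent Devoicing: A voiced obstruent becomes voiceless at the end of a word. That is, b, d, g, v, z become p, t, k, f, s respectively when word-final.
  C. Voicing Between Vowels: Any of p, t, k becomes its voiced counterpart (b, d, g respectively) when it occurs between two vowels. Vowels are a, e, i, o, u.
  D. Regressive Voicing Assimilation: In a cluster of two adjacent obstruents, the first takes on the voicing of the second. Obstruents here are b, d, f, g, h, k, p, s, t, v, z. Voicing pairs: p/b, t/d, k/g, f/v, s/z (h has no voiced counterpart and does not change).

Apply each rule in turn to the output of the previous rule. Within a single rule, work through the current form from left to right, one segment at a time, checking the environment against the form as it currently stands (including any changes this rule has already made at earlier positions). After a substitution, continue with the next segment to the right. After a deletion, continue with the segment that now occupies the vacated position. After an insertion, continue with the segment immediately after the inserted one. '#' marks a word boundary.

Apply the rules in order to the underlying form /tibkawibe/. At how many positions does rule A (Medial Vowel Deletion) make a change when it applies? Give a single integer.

A Medial Vowel Deletion: [tibkawibe] → [tbkawbe]
B Final Obstruent Devoicing: no change — [tbkawbe]
C Voicing Between Vowels: no change — [tbkawbe]
D Regressive Voicing Assimilation: [tbkawbe] → [dpkawbe]
Rule A changed 2 position(s).

2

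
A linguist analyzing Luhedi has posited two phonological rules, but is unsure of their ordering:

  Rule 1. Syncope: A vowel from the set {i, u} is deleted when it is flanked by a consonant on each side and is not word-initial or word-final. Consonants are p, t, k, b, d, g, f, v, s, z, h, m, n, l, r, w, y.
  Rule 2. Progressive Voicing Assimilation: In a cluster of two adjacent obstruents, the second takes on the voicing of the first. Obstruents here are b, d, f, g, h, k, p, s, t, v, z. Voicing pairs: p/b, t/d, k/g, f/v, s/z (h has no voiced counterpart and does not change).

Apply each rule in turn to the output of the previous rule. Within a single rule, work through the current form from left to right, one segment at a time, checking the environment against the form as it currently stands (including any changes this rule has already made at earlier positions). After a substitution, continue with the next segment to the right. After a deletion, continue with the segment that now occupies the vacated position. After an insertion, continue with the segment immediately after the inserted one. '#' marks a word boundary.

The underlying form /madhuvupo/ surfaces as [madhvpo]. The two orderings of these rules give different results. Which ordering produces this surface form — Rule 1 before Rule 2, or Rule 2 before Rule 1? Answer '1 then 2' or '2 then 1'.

Order 1 then 2:
  1 Syncope: [madhuvupo] → [madhvpo]
  2 Progressive Voicing Assimilation: [madhvpo] → [madhfpo]
  result: [madhfpo]
Order 2 then 1:
  2 Progressive Voicing Assimilation: no change — [madhuvupo]
  1 Syncope: [madhuvupo] → [madhvpo]
  result: [madhvpo]

2 then 1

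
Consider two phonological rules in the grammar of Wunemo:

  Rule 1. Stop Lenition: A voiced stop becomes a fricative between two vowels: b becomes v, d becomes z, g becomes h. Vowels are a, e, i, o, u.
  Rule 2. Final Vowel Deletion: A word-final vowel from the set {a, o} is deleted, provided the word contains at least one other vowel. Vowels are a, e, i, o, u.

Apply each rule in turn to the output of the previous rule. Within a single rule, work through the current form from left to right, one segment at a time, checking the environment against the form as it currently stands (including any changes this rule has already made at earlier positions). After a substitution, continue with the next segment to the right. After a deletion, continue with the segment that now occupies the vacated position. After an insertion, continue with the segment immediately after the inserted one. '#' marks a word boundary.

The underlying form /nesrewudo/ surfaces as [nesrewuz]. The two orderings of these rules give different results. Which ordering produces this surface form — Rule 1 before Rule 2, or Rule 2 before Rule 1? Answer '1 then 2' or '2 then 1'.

1 then 2

Order 1 then 2:
  1 Stop Lenition: [nesrewudo] → [nesrewuzo]
  2 Final Vowel Deletion: [nesrewuzo] → [nesrewuz]
  result: [nesrewuz]
Order 2 then 1:
  2 Final Vowel Deletion: [nesrewudo] → [nesrewud]
  1 Stop Lenition: no change — [nesrewud]
  result: [nesrewud]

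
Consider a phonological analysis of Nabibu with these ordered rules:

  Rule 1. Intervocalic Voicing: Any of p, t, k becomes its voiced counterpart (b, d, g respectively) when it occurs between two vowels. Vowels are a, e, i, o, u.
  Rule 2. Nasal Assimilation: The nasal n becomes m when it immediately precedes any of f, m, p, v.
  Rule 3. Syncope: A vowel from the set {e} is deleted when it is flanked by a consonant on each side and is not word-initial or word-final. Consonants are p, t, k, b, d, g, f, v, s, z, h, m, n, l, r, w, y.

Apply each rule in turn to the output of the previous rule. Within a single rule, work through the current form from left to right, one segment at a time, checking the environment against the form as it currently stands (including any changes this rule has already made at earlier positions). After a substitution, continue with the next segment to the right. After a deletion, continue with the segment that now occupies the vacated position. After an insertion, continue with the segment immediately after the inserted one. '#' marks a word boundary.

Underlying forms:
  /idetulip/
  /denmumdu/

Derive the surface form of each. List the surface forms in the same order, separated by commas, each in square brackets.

[iddulip], [dmmumdu]

/idetulip/:
  Rule 1 Intervocalic Voicing: [idetulip] → [idedulip]
  Rule 2 Nasal Assimilation: no change — [idedulip]
  Rule 3 Syncope: [idedulip] → [iddulip]
/denmumdu/:
  Rule 1 Intervocalic Voicing: no change — [denmumdu]
  Rule 2 Nasal Assimilation: [denmumdu] → [demmumdu]
  Rule 3 Syncope: [demmumdu] → [dmmumdu]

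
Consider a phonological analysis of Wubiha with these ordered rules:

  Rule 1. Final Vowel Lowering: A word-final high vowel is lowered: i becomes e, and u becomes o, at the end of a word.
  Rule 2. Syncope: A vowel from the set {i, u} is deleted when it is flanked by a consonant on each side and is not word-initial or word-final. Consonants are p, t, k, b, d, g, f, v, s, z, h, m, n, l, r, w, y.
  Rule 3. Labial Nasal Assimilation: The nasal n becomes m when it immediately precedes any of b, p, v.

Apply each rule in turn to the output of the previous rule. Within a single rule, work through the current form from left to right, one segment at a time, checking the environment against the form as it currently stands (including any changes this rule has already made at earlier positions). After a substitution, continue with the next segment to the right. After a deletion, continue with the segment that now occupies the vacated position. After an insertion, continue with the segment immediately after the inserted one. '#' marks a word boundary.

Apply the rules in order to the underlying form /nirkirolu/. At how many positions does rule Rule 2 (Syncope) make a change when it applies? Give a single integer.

2

Rule 1 Final Vowel Lowering: [nirkirolu] → [nirkirolo]
Rule 2 Syncope: [nirkirolo] → [nrkrolo]
Rule 3 Labial Nasal Assimilation: no change — [nrkrolo]
Rule Rule 2 changed 2 position(s).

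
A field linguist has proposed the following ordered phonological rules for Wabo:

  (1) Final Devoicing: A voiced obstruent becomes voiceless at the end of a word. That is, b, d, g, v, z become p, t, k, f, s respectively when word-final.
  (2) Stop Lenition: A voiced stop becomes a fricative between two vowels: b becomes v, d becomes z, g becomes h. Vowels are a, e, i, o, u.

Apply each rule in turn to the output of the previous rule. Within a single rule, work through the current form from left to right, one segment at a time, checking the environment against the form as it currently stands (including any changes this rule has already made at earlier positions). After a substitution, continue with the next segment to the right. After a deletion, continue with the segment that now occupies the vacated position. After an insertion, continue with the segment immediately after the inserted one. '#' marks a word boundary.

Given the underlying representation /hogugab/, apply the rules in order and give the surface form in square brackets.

[hohuhap]

(1) Final Devoicing: [hogugab] → [hogugap]
(2) Stop Lenition: [hogugap] → [hohuhap]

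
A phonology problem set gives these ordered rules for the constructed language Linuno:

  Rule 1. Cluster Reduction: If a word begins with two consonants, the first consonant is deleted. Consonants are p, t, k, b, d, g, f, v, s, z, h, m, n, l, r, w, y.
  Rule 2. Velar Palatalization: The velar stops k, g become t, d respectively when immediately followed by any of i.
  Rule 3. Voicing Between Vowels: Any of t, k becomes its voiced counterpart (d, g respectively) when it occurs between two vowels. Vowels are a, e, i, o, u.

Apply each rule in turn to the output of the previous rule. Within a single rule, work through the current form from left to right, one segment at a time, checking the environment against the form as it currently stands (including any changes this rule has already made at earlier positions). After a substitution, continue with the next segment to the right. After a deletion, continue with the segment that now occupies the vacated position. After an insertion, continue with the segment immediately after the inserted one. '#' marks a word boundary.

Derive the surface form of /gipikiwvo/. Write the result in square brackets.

[dipidiwvo]

Rule 1 Cluster Reduction: no change — [gipikiwvo]
Rule 2 Velar Palatalization: [gipikiwvo] → [dipitiwvo]
Rule 3 Voicing Between Vowels: [dipitiwvo] → [dipidiwvo]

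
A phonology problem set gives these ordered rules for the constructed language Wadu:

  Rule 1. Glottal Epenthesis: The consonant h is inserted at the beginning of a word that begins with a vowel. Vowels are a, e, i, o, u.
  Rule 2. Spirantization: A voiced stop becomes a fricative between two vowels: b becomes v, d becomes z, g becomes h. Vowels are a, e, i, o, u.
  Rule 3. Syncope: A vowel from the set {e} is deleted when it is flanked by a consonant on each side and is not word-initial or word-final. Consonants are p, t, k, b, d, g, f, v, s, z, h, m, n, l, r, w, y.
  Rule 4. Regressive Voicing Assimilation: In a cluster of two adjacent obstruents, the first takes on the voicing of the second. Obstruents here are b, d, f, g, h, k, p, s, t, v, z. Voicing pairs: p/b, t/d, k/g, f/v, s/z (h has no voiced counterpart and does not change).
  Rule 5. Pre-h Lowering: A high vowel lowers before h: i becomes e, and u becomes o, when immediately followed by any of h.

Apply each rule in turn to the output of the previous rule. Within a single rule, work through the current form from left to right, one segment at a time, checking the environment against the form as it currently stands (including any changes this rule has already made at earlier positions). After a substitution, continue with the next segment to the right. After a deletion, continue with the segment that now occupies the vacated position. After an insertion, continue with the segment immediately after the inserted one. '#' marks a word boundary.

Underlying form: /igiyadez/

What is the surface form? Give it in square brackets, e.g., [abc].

Rule 1 Glottal Epenthesis: [igiyadez] → [higiyadez]
Rule 2 Spirantization: [higiyadez] → [hihiyazez]
Rule 3 Syncope: [hihiyazez] → [hihiyazz]
Rule 4 Regressive Voicing Assimilation: no change — [hihiyazz]
Rule 5 Pre-h Lowering: [hihiyazz] → [hehiyazz]

[hehiyazz]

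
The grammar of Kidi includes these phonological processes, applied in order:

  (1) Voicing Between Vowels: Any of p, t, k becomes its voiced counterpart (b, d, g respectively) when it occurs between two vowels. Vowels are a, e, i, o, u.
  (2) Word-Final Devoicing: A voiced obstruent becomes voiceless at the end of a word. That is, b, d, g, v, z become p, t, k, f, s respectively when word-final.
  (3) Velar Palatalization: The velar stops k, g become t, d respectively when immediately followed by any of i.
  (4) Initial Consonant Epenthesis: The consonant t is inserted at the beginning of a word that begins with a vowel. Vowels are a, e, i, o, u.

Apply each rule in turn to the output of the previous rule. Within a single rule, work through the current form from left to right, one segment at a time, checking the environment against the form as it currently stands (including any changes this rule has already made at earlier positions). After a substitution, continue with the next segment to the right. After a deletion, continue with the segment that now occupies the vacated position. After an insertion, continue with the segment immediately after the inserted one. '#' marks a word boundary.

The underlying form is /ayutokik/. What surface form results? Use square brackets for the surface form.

(1) Voicing Between Vowels: [ayutokik] → [ayudogik]
(2) Word-Final Devoicing: no change — [ayudogik]
(3) Velar Palatalization: [ayudogik] → [ayudodik]
(4) Initial Consonant Epenthesis: [ayudodik] → [tayudodik]

[tayudodik]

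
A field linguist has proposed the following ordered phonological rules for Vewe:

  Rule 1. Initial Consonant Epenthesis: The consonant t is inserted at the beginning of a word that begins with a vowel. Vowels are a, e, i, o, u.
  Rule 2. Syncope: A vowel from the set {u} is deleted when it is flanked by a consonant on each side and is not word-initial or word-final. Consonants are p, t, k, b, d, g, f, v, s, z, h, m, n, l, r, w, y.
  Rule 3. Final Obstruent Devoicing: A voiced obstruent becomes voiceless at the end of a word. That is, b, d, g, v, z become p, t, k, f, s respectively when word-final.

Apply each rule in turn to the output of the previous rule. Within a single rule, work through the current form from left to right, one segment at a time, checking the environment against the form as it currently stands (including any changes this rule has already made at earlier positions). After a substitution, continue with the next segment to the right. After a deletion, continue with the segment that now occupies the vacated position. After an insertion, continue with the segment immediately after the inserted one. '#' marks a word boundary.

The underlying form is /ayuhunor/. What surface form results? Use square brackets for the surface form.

[tayhnor]

Rule 1 Initial Consonant Epenthesis: [ayuhunor] → [tayuhunor]
Rule 2 Syncope: [tayuhunor] → [tayhnor]
Rule 3 Final Obstruent Devoicing: no change — [tayhnor]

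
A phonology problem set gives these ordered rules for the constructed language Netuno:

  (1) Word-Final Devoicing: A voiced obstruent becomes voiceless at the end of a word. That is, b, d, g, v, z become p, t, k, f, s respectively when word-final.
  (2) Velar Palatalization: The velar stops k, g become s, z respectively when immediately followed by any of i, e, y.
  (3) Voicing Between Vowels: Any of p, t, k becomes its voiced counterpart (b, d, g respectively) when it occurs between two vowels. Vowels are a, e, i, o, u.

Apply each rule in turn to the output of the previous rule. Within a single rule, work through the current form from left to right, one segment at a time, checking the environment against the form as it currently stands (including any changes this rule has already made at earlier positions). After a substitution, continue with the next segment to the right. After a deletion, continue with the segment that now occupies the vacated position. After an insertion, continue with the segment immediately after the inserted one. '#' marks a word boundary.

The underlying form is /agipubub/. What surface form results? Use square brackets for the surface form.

(1) Word-Final Devoicing: [agipubub] → [agipubup]
(2) Velar Palatalization: [agipubup] → [azipubup]
(3) Voicing Between Vowels: [azipubup] → [azibubup]

[azibubup]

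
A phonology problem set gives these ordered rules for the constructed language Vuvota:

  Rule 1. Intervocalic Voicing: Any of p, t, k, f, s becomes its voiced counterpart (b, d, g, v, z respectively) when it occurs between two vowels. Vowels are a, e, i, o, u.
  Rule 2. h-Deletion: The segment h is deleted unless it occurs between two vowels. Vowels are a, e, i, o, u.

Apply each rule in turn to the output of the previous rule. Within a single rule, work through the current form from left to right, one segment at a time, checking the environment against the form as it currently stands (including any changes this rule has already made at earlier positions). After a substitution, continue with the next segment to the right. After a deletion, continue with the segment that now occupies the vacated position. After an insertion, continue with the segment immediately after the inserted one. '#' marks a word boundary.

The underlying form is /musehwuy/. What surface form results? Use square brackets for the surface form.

Rule 1 Intervocalic Voicing: [musehwuy] → [muzehwuy]
Rule 2 h-Deletion: [muzehwuy] → [muzewuy]

[muzewuy]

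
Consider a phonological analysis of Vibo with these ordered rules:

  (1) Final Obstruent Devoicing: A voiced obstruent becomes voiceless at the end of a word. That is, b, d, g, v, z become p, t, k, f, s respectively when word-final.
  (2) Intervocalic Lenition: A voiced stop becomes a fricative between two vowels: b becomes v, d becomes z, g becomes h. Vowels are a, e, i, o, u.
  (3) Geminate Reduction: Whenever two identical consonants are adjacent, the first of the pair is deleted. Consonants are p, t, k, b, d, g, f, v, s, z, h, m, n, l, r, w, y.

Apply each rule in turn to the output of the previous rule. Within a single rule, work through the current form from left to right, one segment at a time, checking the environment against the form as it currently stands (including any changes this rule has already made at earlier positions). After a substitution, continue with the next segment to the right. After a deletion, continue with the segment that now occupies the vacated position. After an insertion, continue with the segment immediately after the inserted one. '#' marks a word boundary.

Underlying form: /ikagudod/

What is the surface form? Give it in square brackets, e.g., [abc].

[ikahuzot]

(1) Final Obstruent Devoicing: [ikagudod] → [ikagudot]
(2) Intervocalic Lenition: [ikagudot] → [ikahuzot]
(3) Geminate Reduction: no change — [ikahuzot]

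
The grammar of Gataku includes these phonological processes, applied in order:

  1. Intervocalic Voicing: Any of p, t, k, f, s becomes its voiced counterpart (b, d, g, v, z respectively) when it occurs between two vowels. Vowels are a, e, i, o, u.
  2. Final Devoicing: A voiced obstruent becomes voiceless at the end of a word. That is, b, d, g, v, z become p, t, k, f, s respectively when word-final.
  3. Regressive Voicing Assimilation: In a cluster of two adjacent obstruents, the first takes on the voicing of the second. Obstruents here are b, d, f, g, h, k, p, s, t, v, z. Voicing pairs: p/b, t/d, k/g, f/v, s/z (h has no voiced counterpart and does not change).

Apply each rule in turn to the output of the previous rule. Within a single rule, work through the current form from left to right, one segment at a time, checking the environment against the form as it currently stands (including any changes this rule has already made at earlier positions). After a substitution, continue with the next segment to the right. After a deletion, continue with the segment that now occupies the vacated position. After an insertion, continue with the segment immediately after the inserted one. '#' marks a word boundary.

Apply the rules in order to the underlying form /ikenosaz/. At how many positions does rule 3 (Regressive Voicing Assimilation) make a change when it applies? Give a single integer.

0

1 Intervocalic Voicing: [ikenosaz] → [igenozaz]
2 Final Devoicing: [igenozaz] → [igenozas]
3 Regressive Voicing Assimilation: no change — [igenozas]
Rule 3 changed 0 position(s).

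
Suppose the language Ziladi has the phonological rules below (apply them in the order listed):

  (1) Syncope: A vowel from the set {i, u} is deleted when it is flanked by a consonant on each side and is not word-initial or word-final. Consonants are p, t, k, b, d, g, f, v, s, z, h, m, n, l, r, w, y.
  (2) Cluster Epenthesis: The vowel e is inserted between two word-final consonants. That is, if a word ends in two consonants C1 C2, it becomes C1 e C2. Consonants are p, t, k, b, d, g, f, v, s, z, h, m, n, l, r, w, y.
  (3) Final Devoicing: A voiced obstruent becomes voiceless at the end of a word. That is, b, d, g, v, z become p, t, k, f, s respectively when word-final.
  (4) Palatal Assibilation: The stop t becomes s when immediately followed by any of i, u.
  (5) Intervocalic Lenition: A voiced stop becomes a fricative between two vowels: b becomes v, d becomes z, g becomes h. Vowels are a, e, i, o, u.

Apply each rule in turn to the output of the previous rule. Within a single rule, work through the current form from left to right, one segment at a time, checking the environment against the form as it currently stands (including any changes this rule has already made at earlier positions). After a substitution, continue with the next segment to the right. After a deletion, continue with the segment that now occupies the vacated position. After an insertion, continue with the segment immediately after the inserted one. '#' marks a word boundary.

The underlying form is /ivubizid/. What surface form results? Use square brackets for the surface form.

[ivbzet]

(1) Syncope: [ivubizid] → [ivbzd]
(2) Cluster Epenthesis: [ivbzd] → [ivbzed]
(3) Final Devoicing: [ivbzed] → [ivbzet]
(4) Palatal Assibilation: no change — [ivbzet]
(5) Intervocalic Lenition: no change — [ivbzet]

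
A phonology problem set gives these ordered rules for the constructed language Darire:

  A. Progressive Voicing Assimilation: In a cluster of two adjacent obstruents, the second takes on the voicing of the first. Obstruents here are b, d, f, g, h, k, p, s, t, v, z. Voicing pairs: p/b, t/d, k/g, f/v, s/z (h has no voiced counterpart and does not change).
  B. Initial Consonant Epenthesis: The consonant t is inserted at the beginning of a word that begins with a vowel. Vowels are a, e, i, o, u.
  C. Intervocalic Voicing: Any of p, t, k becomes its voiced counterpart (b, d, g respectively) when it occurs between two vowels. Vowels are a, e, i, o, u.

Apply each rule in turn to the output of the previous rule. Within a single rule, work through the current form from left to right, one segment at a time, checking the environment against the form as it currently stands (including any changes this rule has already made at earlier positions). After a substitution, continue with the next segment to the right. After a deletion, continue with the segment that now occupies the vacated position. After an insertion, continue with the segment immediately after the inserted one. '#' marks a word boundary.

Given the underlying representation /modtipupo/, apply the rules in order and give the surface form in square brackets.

[moddibubo]

A Progressive Voicing Assimilation: [modtipupo] → [moddipupo]
B Initial Consonant Epenthesis: no change — [moddipupo]
C Intervocalic Voicing: [moddipupo] → [moddibubo]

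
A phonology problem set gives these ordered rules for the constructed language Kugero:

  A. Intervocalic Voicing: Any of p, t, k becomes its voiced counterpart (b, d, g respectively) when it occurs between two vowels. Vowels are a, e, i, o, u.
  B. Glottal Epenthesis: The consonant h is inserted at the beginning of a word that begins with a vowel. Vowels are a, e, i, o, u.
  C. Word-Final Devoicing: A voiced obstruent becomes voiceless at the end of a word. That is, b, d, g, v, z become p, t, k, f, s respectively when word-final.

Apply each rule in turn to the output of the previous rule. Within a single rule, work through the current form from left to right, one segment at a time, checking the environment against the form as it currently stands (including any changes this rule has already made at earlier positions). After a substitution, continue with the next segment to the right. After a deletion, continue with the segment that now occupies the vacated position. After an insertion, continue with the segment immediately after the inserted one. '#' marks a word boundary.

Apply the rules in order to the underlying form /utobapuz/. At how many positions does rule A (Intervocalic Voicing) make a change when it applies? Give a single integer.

A Intervocalic Voicing: [utobapuz] → [udobabuz]
B Glottal Epenthesis: [udobabuz] → [hudobabuz]
C Word-Final Devoicing: [hudobabuz] → [hudobabus]
Rule A changed 2 position(s).

2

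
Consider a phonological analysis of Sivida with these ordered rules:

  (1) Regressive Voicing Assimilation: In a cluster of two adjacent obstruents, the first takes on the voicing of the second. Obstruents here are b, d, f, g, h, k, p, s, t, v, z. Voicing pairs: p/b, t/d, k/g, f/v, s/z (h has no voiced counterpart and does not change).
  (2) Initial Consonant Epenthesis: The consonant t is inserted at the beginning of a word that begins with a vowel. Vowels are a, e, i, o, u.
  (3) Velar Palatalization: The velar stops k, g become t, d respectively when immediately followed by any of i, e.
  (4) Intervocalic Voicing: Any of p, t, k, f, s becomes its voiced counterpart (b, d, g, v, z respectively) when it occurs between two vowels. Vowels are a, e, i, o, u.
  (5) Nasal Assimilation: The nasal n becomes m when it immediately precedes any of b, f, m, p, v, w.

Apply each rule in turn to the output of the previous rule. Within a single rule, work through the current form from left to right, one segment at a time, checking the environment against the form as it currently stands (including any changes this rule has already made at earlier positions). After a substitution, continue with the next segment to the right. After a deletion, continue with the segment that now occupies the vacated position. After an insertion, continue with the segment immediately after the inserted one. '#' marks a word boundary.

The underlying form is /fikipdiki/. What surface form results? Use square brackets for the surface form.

(1) Regressive Voicing Assimilation: [fikipdiki] → [fikibdiki]
(2) Initial Consonant Epenthesis: no change — [fikibdiki]
(3) Velar Palatalization: [fikibdiki] → [fitibditi]
(4) Intervocalic Voicing: [fitibditi] → [fidibdidi]
(5) Nasal Assimilation: no change — [fidibdidi]

[fidibdidi]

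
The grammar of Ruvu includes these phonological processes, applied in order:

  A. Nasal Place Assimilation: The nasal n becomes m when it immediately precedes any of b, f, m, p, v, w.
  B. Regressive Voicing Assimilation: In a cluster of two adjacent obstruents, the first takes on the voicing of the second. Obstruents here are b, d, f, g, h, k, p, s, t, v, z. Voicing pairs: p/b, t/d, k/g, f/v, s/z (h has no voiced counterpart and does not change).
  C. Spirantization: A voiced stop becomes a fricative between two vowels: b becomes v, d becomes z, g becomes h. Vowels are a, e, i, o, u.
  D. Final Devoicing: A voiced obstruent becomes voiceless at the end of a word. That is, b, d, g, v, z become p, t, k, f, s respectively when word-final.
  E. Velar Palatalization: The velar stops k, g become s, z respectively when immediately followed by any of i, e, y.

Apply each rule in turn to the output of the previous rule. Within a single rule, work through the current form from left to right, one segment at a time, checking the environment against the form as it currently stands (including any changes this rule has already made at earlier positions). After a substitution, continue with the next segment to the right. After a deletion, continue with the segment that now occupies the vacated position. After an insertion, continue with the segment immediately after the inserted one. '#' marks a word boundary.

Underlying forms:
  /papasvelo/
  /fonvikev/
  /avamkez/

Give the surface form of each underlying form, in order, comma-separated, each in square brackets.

[papazvelo], [fomvisef], [avamses]

/papasvelo/:
  A Nasal Place Assimilation: no change — [papasvelo]
  B Regressive Voicing Assimilation: [papasvelo] → [papazvelo]
  C Spirantization: no change — [papazvelo]
  D Final Devoicing: no change — [papazvelo]
  E Velar Palatalization: no change — [papazvelo]
/fonvikev/:
  A Nasal Place Assimilation: [fonvikev] → [fomvikev]
  B Regressive Voicing Assimilation: no change — [fomvikev]
  C Spirantization: no change — [fomvikev]
  D Final Devoicing: [fomvikev] → [fomvikef]
  E Velar Palatalization: [fomvikef] → [fomvisef]
/avamkez/:
  A Nasal Place Assimilation: no change — [avamkez]
  B Regressive Voicing Assimilation: no change — [avamkez]
  C Spirantization: no change — [avamkez]
  D Final Devoicing: [avamkez] → [avamkes]
  E Velar Palatalization: [avamkes] → [avamses]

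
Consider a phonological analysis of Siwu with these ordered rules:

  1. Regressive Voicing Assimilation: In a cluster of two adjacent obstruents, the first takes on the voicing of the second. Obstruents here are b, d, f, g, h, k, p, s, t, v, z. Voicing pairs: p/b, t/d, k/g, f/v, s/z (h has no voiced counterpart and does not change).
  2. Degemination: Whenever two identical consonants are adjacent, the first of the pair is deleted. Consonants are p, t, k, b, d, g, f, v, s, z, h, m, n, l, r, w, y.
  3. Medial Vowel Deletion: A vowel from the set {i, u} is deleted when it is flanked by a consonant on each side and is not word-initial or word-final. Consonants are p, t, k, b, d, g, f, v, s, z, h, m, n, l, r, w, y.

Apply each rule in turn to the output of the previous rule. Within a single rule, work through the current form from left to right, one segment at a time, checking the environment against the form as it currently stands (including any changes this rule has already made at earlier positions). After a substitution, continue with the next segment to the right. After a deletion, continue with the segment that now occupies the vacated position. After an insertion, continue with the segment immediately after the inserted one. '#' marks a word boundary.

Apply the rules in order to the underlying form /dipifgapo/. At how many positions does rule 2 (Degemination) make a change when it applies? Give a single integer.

1 Regressive Voicing Assimilation: [dipifgapo] → [dipivgapo]
2 Degemination: no change — [dipivgapo]
3 Medial Vowel Deletion: [dipivgapo] → [dpvgapo]
Rule 2 changed 0 position(s).

0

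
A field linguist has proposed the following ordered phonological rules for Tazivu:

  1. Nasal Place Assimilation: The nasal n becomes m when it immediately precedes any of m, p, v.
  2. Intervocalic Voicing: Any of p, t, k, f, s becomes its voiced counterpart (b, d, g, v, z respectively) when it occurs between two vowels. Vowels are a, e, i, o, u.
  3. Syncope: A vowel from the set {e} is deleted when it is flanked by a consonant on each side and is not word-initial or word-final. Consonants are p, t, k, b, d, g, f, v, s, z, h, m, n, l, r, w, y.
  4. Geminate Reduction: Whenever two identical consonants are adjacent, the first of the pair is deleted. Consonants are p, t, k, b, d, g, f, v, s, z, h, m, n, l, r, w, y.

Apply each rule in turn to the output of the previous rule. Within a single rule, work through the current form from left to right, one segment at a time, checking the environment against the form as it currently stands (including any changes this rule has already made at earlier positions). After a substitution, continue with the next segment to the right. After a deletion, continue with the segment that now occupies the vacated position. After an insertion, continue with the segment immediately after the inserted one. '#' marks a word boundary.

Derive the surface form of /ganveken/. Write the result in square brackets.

[gamvgn]

1 Nasal Place Assimilation: [ganveken] → [gamveken]
2 Intervocalic Voicing: [gamveken] → [gamvegen]
3 Syncope: [gamvegen] → [gamvgn]
4 Geminate Reduction: no change — [gamvgn]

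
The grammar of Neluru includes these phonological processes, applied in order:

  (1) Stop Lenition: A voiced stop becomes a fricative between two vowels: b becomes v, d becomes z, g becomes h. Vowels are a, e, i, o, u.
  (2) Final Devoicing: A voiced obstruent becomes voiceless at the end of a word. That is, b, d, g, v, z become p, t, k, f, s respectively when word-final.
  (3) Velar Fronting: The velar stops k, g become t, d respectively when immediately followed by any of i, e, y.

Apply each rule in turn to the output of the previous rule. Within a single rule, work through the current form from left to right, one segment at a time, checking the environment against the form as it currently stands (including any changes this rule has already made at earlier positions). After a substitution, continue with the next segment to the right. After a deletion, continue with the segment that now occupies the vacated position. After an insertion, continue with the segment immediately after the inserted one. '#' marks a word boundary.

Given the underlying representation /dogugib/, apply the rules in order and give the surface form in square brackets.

(1) Stop Lenition: [dogugib] → [dohuhib]
(2) Final Devoicing: [dohuhib] → [dohuhip]
(3) Velar Fronting: no change — [dohuhip]

[dohuhip]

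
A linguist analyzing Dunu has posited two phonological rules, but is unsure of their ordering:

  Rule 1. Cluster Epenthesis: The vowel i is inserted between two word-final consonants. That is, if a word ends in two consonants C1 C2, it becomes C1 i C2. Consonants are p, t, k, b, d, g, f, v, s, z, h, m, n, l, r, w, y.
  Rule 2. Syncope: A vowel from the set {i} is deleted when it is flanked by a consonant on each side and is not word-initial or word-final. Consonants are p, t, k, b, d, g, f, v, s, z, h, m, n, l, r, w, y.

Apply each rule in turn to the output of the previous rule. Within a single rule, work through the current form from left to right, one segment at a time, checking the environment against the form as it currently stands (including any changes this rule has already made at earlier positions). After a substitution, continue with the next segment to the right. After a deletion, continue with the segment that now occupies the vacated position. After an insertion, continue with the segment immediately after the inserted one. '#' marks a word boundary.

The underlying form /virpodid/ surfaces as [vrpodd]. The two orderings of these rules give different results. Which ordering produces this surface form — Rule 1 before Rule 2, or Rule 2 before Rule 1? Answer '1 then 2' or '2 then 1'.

Order 1 then 2:
  1 Cluster Epenthesis: no change — [virpodid]
  2 Syncope: [virpodid] → [vrpodd]
  result: [vrpodd]
Order 2 then 1:
  2 Syncope: [virpodid] → [vrpodd]
  1 Cluster Epenthesis: [vrpodd] → [vrpodid]
  result: [vrpodid]

1 then 2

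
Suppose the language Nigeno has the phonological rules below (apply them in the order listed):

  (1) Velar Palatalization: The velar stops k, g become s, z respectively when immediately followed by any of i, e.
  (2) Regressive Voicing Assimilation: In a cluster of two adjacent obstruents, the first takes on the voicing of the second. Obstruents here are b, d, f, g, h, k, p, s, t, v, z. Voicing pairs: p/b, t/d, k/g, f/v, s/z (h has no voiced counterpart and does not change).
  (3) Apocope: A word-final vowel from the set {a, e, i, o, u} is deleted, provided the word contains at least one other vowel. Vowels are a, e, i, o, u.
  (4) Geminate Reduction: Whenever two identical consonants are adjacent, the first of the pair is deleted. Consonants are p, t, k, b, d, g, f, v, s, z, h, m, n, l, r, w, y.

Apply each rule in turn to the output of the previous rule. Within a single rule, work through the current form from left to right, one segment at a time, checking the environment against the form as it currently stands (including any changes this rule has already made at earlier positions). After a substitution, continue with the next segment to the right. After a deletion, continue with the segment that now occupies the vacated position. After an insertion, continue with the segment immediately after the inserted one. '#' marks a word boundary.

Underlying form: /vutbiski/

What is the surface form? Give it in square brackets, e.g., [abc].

(1) Velar Palatalization: [vutbiski] → [vutbissi]
(2) Regressive Voicing Assimilation: [vutbissi] → [vudbissi]
(3) Apocope: [vudbissi] → [vudbiss]
(4) Geminate Reduction: [vudbiss] → [vudbis]

[vudbis]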